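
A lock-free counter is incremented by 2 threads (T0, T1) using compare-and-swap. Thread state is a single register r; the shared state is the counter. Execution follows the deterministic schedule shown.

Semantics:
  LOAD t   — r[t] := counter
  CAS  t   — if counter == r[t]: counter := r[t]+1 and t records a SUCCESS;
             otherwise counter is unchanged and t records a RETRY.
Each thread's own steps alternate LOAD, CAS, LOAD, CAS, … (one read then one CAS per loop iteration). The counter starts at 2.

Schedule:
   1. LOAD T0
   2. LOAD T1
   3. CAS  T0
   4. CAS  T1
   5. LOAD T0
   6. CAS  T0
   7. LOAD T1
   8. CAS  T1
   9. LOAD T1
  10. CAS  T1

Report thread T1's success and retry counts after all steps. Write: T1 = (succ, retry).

T1 = (2, 1)

   1) LOAD T0:  M=2  r_T0=2
   2) LOAD T1:  M=2  r_T1=2
   3) CAS  T0:  M=3  r_T0=2 ✓
   4) CAS  T1:  M=3  r_T1=2 ✗
   5) LOAD T0:  M=3  r_T0=3
   6) CAS  T0:  M=4  r_T0=3 ✓
   7) LOAD T1:  M=4  r_T1=4
   8) CAS  T1:  M=5  r_T1=4 ✓
   9) LOAD T1:  M=5  r_T1=5
  10) CAS  T1:  M=6  r_T1=5 ✓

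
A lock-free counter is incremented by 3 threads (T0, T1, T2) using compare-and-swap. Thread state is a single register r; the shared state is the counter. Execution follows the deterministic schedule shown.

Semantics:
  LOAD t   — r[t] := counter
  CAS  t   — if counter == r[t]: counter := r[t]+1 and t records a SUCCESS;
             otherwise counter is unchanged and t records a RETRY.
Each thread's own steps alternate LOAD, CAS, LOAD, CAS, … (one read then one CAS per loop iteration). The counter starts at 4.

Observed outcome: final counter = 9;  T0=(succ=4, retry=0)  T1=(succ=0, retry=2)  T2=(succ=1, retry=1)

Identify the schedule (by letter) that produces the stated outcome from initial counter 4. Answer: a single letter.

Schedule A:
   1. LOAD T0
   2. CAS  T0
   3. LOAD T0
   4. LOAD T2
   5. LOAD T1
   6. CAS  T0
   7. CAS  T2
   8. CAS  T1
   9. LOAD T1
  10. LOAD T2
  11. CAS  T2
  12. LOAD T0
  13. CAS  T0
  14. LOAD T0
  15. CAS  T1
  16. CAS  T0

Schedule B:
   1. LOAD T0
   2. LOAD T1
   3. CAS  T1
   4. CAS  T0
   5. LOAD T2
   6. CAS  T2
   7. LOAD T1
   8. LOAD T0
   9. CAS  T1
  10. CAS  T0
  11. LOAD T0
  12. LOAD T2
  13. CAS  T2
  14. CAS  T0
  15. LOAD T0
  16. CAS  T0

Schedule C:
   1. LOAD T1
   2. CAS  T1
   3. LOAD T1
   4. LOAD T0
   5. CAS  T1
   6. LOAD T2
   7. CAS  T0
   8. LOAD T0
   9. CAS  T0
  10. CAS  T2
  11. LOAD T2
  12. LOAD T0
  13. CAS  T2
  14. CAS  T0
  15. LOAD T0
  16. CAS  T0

A

Simulating candidate A:
#1 T0 reads 4
#2 T0 CAS(4→5) writes; counter now 5
#3 T0 reads 5
#4 T2 reads 5
#5 T1 reads 5
#6 T0 CAS(5→6) writes; counter now 6
#7 T2 CAS(5→6) fails; counter now 6
#8 T1 CAS(5→6) fails; counter now 6
#9 T1 reads 6
#10 T2 reads 6
#11 T2 CAS(6→7) writes; counter now 7
#12 T0 reads 7
#13 T0 CAS(7→8) writes; counter now 8
#14 T0 reads 8
#15 T1 CAS(6→7) fails; counter now 8
#16 T0 CAS(8→9) writes; counter now 9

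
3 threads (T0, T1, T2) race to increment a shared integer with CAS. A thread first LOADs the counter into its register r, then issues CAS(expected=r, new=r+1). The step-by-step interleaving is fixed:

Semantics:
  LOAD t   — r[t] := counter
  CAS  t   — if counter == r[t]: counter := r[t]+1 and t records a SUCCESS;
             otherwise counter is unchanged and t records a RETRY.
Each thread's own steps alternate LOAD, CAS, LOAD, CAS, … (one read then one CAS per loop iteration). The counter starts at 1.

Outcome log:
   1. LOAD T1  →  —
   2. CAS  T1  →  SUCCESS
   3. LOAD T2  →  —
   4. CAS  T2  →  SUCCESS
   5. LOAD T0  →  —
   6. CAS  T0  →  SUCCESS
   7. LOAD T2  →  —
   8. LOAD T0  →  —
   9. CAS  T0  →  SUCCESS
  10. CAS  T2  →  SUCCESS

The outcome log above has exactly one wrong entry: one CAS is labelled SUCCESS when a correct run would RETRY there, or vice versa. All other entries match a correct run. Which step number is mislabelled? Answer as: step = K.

Re-executing:
1. LOAD T1 → mem=1 r[T1]=1 [LOAD]
2. CAS T1 → mem=2 r[T1]=1 [OK]
3. LOAD T2 → mem=2 r[T2]=2 [LOAD]
4. CAS T2 → mem=3 r[T2]=2 [OK]
5. LOAD T0 → mem=3 r[T0]=3 [LOAD]
6. CAS T0 → mem=4 r[T0]=3 [OK]
7. LOAD T2 → mem=4 r[T2]=4 [LOAD]
8. LOAD T0 → mem=4 r[T0]=4 [LOAD]
9. CAS T0 → mem=5 r[T0]=4 [OK]
10. CAS T2 → mem=5 r[T2]=4 [RETRY]
Flip is step 10.

step = 10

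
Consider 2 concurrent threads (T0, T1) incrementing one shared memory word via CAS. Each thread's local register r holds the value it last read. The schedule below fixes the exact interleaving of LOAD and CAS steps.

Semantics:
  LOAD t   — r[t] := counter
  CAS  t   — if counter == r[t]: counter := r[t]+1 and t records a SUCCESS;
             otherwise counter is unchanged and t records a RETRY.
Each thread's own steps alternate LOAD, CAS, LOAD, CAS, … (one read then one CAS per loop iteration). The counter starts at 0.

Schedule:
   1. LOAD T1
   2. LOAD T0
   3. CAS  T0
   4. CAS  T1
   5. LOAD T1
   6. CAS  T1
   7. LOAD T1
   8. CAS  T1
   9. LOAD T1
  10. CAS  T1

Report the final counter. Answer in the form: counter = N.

counter = 4

#1 T1 reads 0
#2 T0 reads 0
#3 T0 CAS(0→1) writes; counter now 1
#4 T1 CAS(0→1) fails; counter now 1
#5 T1 reads 1
#6 T1 CAS(1→2) writes; counter now 2
#7 T1 reads 2
#8 T1 CAS(2→3) writes; counter now 3
#9 T1 reads 3
#10 T1 CAS(3→4) writes; counter now 4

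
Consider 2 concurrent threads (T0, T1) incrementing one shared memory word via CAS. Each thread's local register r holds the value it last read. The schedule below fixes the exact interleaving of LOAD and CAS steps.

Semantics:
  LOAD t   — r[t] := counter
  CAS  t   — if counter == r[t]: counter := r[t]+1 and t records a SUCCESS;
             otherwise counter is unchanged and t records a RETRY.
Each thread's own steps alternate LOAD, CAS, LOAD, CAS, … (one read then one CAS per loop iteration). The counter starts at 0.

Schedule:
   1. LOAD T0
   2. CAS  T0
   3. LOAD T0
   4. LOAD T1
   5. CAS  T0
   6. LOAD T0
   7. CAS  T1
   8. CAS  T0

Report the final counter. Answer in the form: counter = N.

counter = 3

   1) LOAD T0:  M=0  r_T0=0
   2) CAS  T0:  M=1  r_T0=0 ✓
   3) LOAD T0:  M=1  r_T0=1
   4) LOAD T1:  M=1  r_T1=1
   5) CAS  T0:  M=2  r_T0=1 ✓
   6) LOAD T0:  M=2  r_T0=2
   7) CAS  T1:  M=2  r_T1=1 ✗
   8) CAS  T0:  M=3  r_T0=2 ✓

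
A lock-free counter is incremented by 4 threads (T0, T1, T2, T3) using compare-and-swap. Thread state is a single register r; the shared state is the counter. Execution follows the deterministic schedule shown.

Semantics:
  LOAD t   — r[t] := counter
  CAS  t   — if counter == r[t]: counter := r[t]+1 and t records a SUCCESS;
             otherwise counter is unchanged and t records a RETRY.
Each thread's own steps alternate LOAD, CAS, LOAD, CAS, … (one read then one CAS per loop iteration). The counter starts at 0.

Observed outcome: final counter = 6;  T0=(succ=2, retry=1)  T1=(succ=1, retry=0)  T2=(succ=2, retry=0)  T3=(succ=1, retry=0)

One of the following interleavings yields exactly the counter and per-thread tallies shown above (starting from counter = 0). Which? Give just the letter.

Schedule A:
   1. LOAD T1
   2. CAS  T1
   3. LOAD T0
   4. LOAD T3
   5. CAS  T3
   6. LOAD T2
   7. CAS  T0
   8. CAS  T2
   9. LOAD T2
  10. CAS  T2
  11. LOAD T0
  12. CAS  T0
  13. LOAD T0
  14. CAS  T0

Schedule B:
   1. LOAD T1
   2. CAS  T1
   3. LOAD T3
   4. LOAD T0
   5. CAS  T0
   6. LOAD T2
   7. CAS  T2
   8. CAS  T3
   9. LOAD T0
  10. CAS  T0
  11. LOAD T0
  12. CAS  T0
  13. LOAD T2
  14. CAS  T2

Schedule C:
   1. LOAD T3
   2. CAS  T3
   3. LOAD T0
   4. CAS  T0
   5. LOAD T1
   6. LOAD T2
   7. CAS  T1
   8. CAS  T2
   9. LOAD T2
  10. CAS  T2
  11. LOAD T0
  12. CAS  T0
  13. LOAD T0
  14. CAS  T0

A

Run A:
   1) LOAD T1:  M=0  r_T1=0
   2) CAS  T1:  M=1  r_T1=0 ✓
   3) LOAD T0:  M=1  r_T0=1
   4) LOAD T3:  M=1  r_T3=1
   5) CAS  T3:  M=2  r_T3=1 ✓
   6) LOAD T2:  M=2  r_T2=2
   7) CAS  T0:  M=2  r_T0=1 ✗
   8) CAS  T2:  M=3  r_T2=2 ✓
   9) LOAD T2:  M=3  r_T2=3
  10) CAS  T2:  M=4  r_T2=3 ✓
  11) LOAD T0:  M=4  r_T0=4
  12) CAS  T0:  M=5  r_T0=4 ✓
  13) LOAD T0:  M=5  r_T0=5
  14) CAS  T0:  M=6  r_T0=5 ✓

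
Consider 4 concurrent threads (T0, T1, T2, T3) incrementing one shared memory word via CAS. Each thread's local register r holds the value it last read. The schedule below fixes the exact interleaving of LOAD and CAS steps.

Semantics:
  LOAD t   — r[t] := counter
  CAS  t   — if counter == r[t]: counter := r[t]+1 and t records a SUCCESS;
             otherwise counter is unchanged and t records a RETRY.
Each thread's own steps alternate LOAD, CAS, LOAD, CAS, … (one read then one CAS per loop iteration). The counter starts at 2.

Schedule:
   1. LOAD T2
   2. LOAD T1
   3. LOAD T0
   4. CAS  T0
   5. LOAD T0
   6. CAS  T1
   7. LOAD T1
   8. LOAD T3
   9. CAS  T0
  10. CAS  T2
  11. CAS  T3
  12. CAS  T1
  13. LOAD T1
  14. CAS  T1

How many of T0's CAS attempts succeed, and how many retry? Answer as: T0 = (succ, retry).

[1] T2.load  rd  (counter 2, T2.r 2)
[2] T1.load  rd  (counter 2, T1.r 2)
[3] T0.load  rd  (counter 2, T0.r 2)
[4] T0.cas  hit  (counter 3, T0.r 2)
[5] T0.load  rd  (counter 3, T0.r 3)
[6] T1.cas  miss  (counter 3, T1.r 2)
[7] T1.load  rd  (counter 3, T1.r 3)
[8] T3.load  rd  (counter 3, T3.r 3)
[9] T0.cas  hit  (counter 4, T0.r 3)
[10] T2.cas  miss  (counter 4, T2.r 2)
[11] T3.cas  miss  (counter 4, T3.r 3)
[12] T1.cas  miss  (counter 4, T1.r 3)
[13] T1.load  rd  (counter 4, T1.r 4)
[14] T1.cas  hit  (counter 5, T1.r 4)

T0 = (2, 0)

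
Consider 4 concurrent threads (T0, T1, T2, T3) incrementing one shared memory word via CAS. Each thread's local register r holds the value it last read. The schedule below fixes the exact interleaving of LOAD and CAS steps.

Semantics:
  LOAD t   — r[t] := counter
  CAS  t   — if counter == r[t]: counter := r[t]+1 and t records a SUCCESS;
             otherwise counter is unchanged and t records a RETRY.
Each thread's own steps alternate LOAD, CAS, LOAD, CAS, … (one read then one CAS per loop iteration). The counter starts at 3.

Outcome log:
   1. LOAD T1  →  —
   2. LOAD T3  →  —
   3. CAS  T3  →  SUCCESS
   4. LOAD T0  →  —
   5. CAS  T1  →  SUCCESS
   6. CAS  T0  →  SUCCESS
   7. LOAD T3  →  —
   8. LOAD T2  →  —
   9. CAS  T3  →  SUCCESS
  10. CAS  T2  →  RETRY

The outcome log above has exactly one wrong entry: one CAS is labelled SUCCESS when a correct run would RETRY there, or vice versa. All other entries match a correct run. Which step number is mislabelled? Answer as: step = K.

step = 5

Reference trace:
#1 T1 reads 3
#2 T3 reads 3
#3 T3 CAS(3→4) writes; counter now 4
#4 T0 reads 4
#5 T1 CAS(3→4) fails; counter now 4
#6 T0 CAS(4→5) writes; counter now 5
#7 T3 reads 5
#8 T2 reads 5
#9 T3 CAS(5→6) writes; counter now 6
#10 T2 CAS(5→6) fails; counter now 6
Flip is step 5.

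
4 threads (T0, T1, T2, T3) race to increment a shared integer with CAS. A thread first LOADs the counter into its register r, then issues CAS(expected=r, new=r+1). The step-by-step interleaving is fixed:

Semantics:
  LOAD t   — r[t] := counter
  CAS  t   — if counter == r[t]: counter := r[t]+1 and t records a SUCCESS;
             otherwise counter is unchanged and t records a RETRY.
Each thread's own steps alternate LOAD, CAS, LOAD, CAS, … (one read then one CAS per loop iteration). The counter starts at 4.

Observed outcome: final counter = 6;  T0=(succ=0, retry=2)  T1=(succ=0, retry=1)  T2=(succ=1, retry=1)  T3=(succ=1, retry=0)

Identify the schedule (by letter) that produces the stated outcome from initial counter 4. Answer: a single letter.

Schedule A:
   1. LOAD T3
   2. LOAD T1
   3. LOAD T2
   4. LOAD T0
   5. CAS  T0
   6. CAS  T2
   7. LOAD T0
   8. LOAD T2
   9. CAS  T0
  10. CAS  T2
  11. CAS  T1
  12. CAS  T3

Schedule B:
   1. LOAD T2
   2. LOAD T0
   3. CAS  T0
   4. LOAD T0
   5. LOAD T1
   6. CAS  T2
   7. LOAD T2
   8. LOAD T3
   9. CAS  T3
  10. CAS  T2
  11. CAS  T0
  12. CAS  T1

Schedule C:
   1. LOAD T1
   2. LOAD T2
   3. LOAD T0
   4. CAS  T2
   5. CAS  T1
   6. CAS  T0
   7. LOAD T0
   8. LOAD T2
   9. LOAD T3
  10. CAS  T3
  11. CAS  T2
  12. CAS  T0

C

Tracing schedule C:
#1 T1 reads 4
#2 T2 reads 4
#3 T0 reads 4
#4 T2 CAS(4→5) writes; counter now 5
#5 T1 CAS(4→5) fails; counter now 5
#6 T0 CAS(4→5) fails; counter now 5
#7 T0 reads 5
#8 T2 reads 5
#9 T3 reads 5
#10 T3 CAS(5→6) writes; counter now 6
#11 T2 CAS(5→6) fails; counter now 6
#12 T0 CAS(5→6) fails; counter now 6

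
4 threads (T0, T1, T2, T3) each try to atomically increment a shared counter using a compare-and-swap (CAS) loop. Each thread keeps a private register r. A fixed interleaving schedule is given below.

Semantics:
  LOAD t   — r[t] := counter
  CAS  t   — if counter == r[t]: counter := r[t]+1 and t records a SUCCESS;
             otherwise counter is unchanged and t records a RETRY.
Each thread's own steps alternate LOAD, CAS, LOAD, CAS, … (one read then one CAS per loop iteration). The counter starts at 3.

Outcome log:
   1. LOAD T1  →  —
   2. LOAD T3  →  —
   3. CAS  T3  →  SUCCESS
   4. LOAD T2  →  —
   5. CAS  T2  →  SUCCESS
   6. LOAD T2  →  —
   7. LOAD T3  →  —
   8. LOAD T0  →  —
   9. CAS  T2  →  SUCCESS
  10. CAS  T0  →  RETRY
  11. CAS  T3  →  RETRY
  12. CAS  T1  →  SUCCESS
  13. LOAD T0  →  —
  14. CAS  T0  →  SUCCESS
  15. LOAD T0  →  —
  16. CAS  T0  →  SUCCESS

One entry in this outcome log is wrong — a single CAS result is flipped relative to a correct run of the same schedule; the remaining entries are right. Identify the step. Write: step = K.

step = 12

Re-executing:
#1 T1 reads 3
#2 T3 reads 3
#3 T3 CAS(3→4) writes; counter now 4
#4 T2 reads 4
#5 T2 CAS(4→5) writes; counter now 5
#6 T2 reads 5
#7 T3 reads 5
#8 T0 reads 5
#9 T2 CAS(5→6) writes; counter now 6
#10 T0 CAS(5→6) fails; counter now 6
#11 T3 CAS(5→6) fails; counter now 6
#12 T1 CAS(3→4) fails; counter now 6
#13 T0 reads 6
#14 T0 CAS(6→7) writes; counter now 7
#15 T0 reads 7
#16 T0 CAS(7→8) writes; counter now 8
Log disagrees first at step 12.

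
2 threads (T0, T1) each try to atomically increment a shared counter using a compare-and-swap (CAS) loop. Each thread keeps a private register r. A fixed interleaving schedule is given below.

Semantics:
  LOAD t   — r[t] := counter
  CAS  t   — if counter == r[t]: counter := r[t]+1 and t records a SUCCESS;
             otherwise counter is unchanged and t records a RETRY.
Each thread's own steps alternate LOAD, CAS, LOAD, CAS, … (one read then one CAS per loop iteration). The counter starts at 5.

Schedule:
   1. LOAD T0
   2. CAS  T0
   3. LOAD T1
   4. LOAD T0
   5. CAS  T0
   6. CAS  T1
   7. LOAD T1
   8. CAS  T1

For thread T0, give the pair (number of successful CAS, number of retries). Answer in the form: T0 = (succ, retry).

   1) LOAD T0:  M=5  r_T0=5
   2) CAS  T0:  M=6  r_T0=5 ✓
   3) LOAD T1:  M=6  r_T1=6
   4) LOAD T0:  M=6  r_T0=6
   5) CAS  T0:  M=7  r_T0=6 ✓
   6) CAS  T1:  M=7  r_T1=6 ✗
   7) LOAD T1:  M=7  r_T1=7
   8) CAS  T1:  M=8  r_T1=7 ✓

T0 = (2, 0)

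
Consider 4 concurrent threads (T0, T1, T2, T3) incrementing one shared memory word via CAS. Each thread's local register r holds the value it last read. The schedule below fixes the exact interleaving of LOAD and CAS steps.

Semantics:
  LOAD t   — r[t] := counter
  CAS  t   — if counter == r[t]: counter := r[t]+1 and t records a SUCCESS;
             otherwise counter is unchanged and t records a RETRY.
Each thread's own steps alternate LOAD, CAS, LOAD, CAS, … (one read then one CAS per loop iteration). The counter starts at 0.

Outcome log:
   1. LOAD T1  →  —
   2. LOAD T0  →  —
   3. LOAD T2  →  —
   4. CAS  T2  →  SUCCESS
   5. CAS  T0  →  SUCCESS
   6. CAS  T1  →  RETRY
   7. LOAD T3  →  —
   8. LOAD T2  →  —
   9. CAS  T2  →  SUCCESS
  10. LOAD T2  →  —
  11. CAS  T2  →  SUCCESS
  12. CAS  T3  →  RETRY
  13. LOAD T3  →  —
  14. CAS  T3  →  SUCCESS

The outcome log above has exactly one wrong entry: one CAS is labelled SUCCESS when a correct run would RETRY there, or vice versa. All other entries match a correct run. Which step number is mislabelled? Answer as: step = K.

step = 5

Re-executing:
#1 T1 reads 0
#2 T0 reads 0
#3 T2 reads 0
#4 T2 CAS(0→1) writes; counter now 1
#5 T0 CAS(0→1) fails; counter now 1
#6 T1 CAS(0→1) fails; counter now 1
#7 T3 reads 1
#8 T2 reads 1
#9 T2 CAS(1→2) writes; counter now 2
#10 T2 reads 2
#11 T2 CAS(2→3) writes; counter now 3
#12 T3 CAS(1→2) fails; counter now 3
#13 T3 reads 3
#14 T3 CAS(3→4) writes; counter now 4
Flip is step 5.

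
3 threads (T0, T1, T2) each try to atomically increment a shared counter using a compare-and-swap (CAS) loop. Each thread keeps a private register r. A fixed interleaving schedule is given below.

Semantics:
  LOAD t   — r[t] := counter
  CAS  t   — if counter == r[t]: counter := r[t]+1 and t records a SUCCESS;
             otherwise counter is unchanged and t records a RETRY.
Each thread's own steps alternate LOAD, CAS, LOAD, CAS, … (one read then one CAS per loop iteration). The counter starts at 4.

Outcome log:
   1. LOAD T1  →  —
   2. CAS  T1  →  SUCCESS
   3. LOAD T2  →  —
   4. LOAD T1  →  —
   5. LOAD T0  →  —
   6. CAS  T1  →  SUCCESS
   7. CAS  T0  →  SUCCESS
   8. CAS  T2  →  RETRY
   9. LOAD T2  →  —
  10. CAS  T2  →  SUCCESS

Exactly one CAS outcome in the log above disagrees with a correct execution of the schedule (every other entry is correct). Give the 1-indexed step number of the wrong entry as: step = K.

Reference trace:
#1 T1 reads 4
#2 T1 CAS(4→5) writes; counter now 5
#3 T2 reads 5
#4 T1 reads 5
#5 T0 reads 5
#6 T1 CAS(5→6) writes; counter now 6
#7 T0 CAS(5→6) fails; counter now 6
#8 T2 CAS(5→6) fails; counter now 6
#9 T2 reads 6
#10 T2 CAS(6→7) writes; counter now 7
Mismatch at 7.

step = 7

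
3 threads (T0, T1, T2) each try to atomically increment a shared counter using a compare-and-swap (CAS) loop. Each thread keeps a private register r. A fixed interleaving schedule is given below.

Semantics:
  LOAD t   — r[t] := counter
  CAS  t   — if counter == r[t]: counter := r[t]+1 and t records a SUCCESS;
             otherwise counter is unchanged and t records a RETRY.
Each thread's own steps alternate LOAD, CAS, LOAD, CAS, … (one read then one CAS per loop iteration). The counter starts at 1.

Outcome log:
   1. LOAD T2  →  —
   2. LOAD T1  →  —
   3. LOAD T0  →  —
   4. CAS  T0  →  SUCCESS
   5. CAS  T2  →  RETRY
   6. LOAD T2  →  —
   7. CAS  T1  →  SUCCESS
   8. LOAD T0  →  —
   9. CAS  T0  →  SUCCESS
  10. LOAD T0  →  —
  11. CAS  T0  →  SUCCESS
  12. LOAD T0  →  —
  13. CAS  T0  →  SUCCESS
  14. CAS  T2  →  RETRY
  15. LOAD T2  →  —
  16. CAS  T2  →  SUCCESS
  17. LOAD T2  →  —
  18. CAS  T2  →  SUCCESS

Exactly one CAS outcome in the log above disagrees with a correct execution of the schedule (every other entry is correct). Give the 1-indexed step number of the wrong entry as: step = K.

Correct run:
[1] T2.load  rd  (counter 1, T2.r 1)
[2] T1.load  rd  (counter 1, T1.r 1)
[3] T0.load  rd  (counter 1, T0.r 1)
[4] T0.cas  hit  (counter 2, T0.r 1)
[5] T2.cas  miss  (counter 2, T2.r 1)
[6] T2.load  rd  (counter 2, T2.r 2)
[7] T1.cas  miss  (counter 2, T1.r 1)
[8] T0.load  rd  (counter 2, T0.r 2)
[9] T0.cas  hit  (counter 3, T0.r 2)
[10] T0.load  rd  (counter 3, T0.r 3)
[11] T0.cas  hit  (counter 4, T0.r 3)
[12] T0.load  rd  (counter 4, T0.r 4)
[13] T0.cas  hit  (counter 5, T0.r 4)
[14] T2.cas  miss  (counter 5, T2.r 2)
[15] T2.load  rd  (counter 5, T2.r 5)
[16] T2.cas  hit  (counter 6, T2.r 5)
[17] T2.load  rd  (counter 6, T2.r 6)
[18] T2.cas  hit  (counter 7, T2.r 6)
Log disagrees first at step 7.

step = 7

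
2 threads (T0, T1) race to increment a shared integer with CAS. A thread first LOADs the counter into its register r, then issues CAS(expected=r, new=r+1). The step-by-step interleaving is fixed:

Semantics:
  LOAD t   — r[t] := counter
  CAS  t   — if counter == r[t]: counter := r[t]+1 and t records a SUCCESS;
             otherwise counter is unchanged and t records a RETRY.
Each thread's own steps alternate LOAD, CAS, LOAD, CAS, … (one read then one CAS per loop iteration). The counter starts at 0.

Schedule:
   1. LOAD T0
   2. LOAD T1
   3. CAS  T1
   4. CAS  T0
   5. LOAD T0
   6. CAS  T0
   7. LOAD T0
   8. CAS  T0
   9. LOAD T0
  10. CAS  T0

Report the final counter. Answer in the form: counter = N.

counter = 4

1. LOAD T0 → mem=0 r[T0]=0 [LOAD]
2. LOAD T1 → mem=0 r[T1]=0 [LOAD]
3. CAS T1 → mem=1 r[T1]=0 [OK]
4. CAS T0 → mem=1 r[T0]=0 [RETRY]
5. LOAD T0 → mem=1 r[T0]=1 [LOAD]
6. CAS T0 → mem=2 r[T0]=1 [OK]
7. LOAD T0 → mem=2 r[T0]=2 [LOAD]
8. CAS T0 → mem=3 r[T0]=2 [OK]
9. LOAD T0 → mem=3 r[T0]=3 [LOAD]
10. CAS T0 → mem=4 r[T0]=3 [OK]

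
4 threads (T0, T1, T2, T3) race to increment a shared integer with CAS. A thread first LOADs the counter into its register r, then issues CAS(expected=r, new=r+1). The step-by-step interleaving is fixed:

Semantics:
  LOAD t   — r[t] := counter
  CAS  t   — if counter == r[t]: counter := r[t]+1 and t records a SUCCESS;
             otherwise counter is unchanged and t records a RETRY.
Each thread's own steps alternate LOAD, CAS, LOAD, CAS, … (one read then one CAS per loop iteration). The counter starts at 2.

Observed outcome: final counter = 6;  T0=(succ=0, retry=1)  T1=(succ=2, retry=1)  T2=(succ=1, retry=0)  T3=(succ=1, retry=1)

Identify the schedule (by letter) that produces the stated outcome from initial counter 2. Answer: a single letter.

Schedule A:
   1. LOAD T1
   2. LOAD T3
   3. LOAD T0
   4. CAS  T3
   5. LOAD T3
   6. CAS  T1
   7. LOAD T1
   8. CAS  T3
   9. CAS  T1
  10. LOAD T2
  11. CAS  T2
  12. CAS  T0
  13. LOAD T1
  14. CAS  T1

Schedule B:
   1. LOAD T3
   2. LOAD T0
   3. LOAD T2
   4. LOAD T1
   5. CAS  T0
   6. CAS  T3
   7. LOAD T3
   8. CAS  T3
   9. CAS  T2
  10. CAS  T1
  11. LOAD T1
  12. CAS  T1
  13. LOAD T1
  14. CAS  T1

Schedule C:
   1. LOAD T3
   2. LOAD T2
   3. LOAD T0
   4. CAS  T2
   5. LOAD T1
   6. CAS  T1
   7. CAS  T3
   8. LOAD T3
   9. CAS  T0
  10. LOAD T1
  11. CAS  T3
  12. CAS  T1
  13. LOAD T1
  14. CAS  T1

Run C:
1. LOAD T3 → mem=2 r[T3]=2 [LOAD]
2. LOAD T2 → mem=2 r[T2]=2 [LOAD]
3. LOAD T0 → mem=2 r[T0]=2 [LOAD]
4. CAS T2 → mem=3 r[T2]=2 [OK]
5. LOAD T1 → mem=3 r[T1]=3 [LOAD]
6. CAS T1 → mem=4 r[T1]=3 [OK]
7. CAS T3 → mem=4 r[T3]=2 [RETRY]
8. LOAD T3 → mem=4 r[T3]=4 [LOAD]
9. CAS T0 → mem=4 r[T0]=2 [RETRY]
10. LOAD T1 → mem=4 r[T1]=4 [LOAD]
11. CAS T3 → mem=5 r[T3]=4 [OK]
12. CAS T1 → mem=5 r[T1]=4 [RETRY]
13. LOAD T1 → mem=5 r[T1]=5 [LOAD]
14. CAS T1 → mem=6 r[T1]=5 [OK]

C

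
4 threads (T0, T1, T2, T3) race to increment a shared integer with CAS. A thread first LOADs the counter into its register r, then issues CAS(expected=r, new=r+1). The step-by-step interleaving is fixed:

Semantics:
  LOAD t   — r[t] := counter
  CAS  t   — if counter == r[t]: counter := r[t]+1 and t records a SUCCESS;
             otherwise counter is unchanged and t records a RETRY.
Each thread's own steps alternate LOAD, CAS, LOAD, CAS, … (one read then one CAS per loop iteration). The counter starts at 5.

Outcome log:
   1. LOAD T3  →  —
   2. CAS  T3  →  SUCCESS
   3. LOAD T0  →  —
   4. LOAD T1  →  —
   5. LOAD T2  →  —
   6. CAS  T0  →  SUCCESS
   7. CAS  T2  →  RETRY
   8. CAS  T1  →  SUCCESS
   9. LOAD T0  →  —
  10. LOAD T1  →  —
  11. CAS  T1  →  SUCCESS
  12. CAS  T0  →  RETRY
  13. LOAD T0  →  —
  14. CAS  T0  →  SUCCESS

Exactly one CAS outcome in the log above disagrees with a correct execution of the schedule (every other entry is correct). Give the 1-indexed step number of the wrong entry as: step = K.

Reference trace:
1. LOAD T3 → mem=5 r[T3]=5 [LOAD]
2. CAS T3 → mem=6 r[T3]=5 [OK]
3. LOAD T0 → mem=6 r[T0]=6 [LOAD]
4. LOAD T1 → mem=6 r[T1]=6 [LOAD]
5. LOAD T2 → mem=6 r[T2]=6 [LOAD]
6. CAS T0 → mem=7 r[T0]=6 [OK]
7. CAS T2 → mem=7 r[T2]=6 [RETRY]
8. CAS T1 → mem=7 r[T1]=6 [RETRY]
9. LOAD T0 → mem=7 r[T0]=7 [LOAD]
10. LOAD T1 → mem=7 r[T1]=7 [LOAD]
11. CAS T1 → mem=8 r[T1]=7 [OK]
12. CAS T0 → mem=8 r[T0]=7 [RETRY]
13. LOAD T0 → mem=8 r[T0]=8 [LOAD]
14. CAS T0 → mem=9 r[T0]=8 [OK]
Mismatch at 8.

step = 8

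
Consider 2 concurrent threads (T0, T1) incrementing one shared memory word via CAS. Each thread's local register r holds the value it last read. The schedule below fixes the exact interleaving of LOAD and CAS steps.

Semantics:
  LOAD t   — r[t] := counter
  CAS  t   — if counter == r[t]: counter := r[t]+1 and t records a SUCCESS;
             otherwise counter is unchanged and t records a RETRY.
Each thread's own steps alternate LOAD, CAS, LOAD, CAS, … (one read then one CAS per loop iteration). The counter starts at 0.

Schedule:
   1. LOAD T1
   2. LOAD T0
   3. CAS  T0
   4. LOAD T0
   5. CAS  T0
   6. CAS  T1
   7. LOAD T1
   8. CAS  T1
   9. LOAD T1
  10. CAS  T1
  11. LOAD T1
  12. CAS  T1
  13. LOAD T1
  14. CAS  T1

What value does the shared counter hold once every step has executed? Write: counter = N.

   1) LOAD T1:  M=0  r_T1=0
   2) LOAD T0:  M=0  r_T0=0
   3) CAS  T0:  M=1  r_T0=0 ✓
   4) LOAD T0:  M=1  r_T0=1
   5) CAS  T0:  M=2  r_T0=1 ✓
   6) CAS  T1:  M=2  r_T1=0 ✗
   7) LOAD T1:  M=2  r_T1=2
   8) CAS  T1:  M=3  r_T1=2 ✓
   9) LOAD T1:  M=3  r_T1=3
  10) CAS  T1:  M=4  r_T1=3 ✓
  11) LOAD T1:  M=4  r_T1=4
  12) CAS  T1:  M=5  r_T1=4 ✓
  13) LOAD T1:  M=5  r_T1=5
  14) CAS  T1:  M=6  r_T1=5 ✓

counter = 6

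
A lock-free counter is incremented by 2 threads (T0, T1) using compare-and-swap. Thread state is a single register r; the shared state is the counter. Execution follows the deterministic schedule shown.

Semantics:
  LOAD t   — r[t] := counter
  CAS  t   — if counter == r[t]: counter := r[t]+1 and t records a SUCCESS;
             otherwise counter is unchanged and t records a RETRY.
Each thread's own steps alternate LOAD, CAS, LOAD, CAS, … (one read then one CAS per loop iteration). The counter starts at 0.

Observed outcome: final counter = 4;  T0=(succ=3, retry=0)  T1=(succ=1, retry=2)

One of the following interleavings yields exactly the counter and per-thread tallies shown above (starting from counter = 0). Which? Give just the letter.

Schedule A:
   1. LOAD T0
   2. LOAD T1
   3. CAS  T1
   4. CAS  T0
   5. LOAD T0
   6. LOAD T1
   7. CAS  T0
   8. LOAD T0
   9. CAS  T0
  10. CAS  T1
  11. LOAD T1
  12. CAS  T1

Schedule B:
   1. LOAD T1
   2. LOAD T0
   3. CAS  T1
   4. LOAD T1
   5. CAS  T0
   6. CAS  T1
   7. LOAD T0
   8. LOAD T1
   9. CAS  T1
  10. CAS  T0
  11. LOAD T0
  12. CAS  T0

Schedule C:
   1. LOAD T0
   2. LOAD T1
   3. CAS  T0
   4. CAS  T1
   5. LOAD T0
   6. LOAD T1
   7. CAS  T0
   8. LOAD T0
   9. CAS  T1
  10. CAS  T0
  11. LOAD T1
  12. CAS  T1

C

Run C:
step 1: T0 LOAD ⇒ load; ctr=0 reg=0
step 2: T1 LOAD ⇒ load; ctr=0 reg=0
step 3: T0 CAS ⇒ ok; ctr=1 reg=0
step 4: T1 CAS ⇒ retry; ctr=1 reg=0
step 5: T0 LOAD ⇒ load; ctr=1 reg=1
step 6: T1 LOAD ⇒ load; ctr=1 reg=1
step 7: T0 CAS ⇒ ok; ctr=2 reg=1
step 8: T0 LOAD ⇒ load; ctr=2 reg=2
step 9: T1 CAS ⇒ retry; ctr=2 reg=1
step 10: T0 CAS ⇒ ok; ctr=3 reg=2
step 11: T1 LOAD ⇒ load; ctr=3 reg=3
step 12: T1 CAS ⇒ ok; ctr=4 reg=3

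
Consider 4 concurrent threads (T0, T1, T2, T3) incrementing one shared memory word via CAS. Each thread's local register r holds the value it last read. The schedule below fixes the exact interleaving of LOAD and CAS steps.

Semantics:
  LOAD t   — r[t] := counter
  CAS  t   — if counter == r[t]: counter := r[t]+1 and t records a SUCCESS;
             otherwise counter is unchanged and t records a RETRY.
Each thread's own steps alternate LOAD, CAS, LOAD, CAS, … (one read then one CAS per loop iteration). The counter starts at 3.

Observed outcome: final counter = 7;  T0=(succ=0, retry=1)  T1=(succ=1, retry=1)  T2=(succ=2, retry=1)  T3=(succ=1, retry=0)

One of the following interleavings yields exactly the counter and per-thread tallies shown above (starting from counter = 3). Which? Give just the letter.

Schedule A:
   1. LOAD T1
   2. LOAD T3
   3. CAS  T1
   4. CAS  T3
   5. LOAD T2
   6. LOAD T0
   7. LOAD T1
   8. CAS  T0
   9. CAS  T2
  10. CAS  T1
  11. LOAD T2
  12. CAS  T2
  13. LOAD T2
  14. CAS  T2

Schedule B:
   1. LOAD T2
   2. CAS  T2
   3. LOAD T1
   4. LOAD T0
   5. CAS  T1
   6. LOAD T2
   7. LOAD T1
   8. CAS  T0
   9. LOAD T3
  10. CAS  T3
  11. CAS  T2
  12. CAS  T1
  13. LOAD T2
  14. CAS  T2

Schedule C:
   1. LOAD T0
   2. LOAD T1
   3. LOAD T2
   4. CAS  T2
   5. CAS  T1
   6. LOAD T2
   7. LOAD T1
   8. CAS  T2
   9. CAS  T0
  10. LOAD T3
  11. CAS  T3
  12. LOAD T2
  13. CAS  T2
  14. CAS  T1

B

Run B:
#1 T2 reads 3
#2 T2 CAS(3→4) writes; counter now 4
#3 T1 reads 4
#4 T0 reads 4
#5 T1 CAS(4→5) writes; counter now 5
#6 T2 reads 5
#7 T1 reads 5
#8 T0 CAS(4→5) fails; counter now 5
#9 T3 reads 5
#10 T3 CAS(5→6) writes; counter now 6
#11 T2 CAS(5→6) fails; counter now 6
#12 T1 CAS(5→6) fails; counter now 6
#13 T2 reads 6
#14 T2 CAS(6→7) writes; counter now 7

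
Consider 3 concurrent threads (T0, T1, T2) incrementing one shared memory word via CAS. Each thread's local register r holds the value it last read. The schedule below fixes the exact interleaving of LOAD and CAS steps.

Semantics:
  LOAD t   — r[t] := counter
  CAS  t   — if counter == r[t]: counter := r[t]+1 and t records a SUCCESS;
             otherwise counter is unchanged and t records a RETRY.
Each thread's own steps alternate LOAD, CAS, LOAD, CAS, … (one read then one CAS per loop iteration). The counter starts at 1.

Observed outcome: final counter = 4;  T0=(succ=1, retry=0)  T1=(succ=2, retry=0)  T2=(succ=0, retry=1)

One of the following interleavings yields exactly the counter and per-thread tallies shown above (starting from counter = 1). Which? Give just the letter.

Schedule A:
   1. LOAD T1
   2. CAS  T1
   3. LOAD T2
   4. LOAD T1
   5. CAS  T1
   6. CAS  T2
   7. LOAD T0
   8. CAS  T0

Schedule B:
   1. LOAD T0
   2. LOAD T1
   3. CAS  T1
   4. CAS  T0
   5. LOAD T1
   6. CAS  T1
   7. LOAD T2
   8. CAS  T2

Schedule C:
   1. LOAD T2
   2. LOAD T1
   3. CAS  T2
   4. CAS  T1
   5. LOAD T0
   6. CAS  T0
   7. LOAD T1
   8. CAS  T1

A

Run A:
step 1: T1 LOAD ⇒ load; ctr=1 reg=1
step 2: T1 CAS ⇒ ok; ctr=2 reg=1
step 3: T2 LOAD ⇒ load; ctr=2 reg=2
step 4: T1 LOAD ⇒ load; ctr=2 reg=2
step 5: T1 CAS ⇒ ok; ctr=3 reg=2
step 6: T2 CAS ⇒ retry; ctr=3 reg=2
step 7: T0 LOAD ⇒ load; ctr=3 reg=3
step 8: T0 CAS ⇒ ok; ctr=4 reg=3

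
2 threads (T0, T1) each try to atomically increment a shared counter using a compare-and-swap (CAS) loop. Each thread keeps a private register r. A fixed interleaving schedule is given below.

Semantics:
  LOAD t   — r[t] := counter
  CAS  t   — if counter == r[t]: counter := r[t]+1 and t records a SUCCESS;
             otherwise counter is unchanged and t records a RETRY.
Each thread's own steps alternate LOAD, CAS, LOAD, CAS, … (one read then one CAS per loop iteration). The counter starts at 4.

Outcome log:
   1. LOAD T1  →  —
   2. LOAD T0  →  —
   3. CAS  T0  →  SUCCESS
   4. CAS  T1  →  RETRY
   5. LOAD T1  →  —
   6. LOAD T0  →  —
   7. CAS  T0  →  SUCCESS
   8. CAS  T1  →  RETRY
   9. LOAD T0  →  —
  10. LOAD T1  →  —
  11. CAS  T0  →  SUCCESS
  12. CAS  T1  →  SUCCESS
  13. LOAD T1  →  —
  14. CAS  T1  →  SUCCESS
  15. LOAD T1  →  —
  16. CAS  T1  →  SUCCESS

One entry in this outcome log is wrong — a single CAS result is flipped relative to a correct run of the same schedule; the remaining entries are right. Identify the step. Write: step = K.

Re-executing:
   1) LOAD T1:  M=4  r_T1=4
   2) LOAD T0:  M=4  r_T0=4
   3) CAS  T0:  M=5  r_T0=4 ✓
   4) CAS  T1:  M=5  r_T1=4 ✗
   5) LOAD T1:  M=5  r_T1=5
   6) LOAD T0:  M=5  r_T0=5
   7) CAS  T0:  M=6  r_T0=5 ✓
   8) CAS  T1:  M=6  r_T1=5 ✗
   9) LOAD T0:  M=6  r_T0=6
  10) LOAD T1:  M=6  r_T1=6
  11) CAS  T0:  M=7  r_T0=6 ✓
  12) CAS  T1:  M=7  r_T1=6 ✗
  13) LOAD T1:  M=7  r_T1=7
  14) CAS  T1:  M=8  r_T1=7 ✓
  15) LOAD T1:  M=8  r_T1=8
  16) CAS  T1:  M=9  r_T1=8 ✓
Log disagrees first at step 12.

step = 12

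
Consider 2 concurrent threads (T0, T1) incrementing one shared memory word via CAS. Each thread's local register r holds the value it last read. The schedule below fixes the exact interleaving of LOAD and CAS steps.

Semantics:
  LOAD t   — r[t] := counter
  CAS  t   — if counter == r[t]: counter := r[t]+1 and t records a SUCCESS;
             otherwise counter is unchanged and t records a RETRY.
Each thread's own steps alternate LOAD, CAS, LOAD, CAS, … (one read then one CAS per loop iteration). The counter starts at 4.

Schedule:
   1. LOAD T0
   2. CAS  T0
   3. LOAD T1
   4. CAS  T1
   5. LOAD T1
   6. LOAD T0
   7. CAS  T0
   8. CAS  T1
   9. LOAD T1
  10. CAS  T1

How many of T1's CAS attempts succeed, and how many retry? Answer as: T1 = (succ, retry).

T1 = (2, 1)

step 1: T0 LOAD ⇒ load; ctr=4 reg=4
step 2: T0 CAS ⇒ ok; ctr=5 reg=4
step 3: T1 LOAD ⇒ load; ctr=5 reg=5
step 4: T1 CAS ⇒ ok; ctr=6 reg=5
step 5: T1 LOAD ⇒ load; ctr=6 reg=6
step 6: T0 LOAD ⇒ load; ctr=6 reg=6
step 7: T0 CAS ⇒ ok; ctr=7 reg=6
step 8: T1 CAS ⇒ retry; ctr=7 reg=6
step 9: T1 LOAD ⇒ load; ctr=7 reg=7
step 10: T1 CAS ⇒ ok; ctr=8 reg=7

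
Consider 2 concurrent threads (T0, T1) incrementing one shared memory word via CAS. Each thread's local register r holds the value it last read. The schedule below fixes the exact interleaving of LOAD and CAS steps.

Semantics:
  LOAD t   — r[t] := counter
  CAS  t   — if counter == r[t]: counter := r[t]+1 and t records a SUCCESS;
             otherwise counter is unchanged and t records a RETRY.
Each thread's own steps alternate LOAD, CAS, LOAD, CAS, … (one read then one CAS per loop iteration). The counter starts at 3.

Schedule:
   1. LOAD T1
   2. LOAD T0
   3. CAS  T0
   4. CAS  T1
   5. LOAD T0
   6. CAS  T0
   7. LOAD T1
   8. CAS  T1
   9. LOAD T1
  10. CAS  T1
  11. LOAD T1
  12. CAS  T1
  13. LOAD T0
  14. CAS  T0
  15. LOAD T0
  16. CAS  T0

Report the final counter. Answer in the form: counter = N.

[1] T1.load  rd  (counter 3, T1.r 3)
[2] T0.load  rd  (counter 3, T0.r 3)
[3] T0.cas  hit  (counter 4, T0.r 3)
[4] T1.cas  miss  (counter 4, T1.r 3)
[5] T0.load  rd  (counter 4, T0.r 4)
[6] T0.cas  hit  (counter 5, T0.r 4)
[7] T1.load  rd  (counter 5, T1.r 5)
[8] T1.cas  hit  (counter 6, T1.r 5)
[9] T1.load  rd  (counter 6, T1.r 6)
[10] T1.cas  hit  (counter 7, T1.r 6)
[11] T1.load  rd  (counter 7, T1.r 7)
[12] T1.cas  hit  (counter 8, T1.r 7)
[13] T0.load  rd  (counter 8, T0.r 8)
[14] T0.cas  hit  (counter 9, T0.r 8)
[15] T0.load  rd  (counter 9, T0.r 9)
[16] T0.cas  hit  (counter 10, T0.r 9)

counter = 10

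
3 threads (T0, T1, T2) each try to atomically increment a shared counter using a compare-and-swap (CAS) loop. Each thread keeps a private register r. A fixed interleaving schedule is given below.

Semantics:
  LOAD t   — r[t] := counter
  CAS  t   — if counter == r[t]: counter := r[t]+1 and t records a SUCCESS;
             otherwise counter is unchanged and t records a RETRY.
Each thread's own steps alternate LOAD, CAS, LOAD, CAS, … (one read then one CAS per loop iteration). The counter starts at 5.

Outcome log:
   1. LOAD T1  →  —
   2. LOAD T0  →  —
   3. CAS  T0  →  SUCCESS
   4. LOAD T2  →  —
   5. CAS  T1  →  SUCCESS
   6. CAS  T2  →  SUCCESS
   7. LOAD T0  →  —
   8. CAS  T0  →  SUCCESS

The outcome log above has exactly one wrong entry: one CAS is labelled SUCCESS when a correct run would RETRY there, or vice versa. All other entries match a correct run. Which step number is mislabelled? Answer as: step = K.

Reference trace:
#1 T1 reads 5
#2 T0 reads 5
#3 T0 CAS(5→6) writes; counter now 6
#4 T2 reads 6
#5 T1 CAS(5→6) fails; counter now 6
#6 T2 CAS(6→7) writes; counter now 7
#7 T0 reads 7
#8 T0 CAS(7→8) writes; counter now 8
Log disagrees first at step 5.

step = 5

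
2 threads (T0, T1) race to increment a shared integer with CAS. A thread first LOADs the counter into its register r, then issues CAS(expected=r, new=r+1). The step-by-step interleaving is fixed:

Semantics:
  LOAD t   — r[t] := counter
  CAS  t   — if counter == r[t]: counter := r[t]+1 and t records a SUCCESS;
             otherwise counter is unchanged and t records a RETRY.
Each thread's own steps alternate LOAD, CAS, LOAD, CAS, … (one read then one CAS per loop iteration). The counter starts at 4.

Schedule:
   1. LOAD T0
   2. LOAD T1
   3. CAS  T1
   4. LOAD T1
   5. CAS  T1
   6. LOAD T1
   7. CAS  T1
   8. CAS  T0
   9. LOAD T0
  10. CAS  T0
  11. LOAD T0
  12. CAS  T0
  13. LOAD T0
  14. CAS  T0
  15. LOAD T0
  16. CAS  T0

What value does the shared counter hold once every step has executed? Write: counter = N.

#1 T0 reads 4
#2 T1 reads 4
#3 T1 CAS(4→5) writes; counter now 5
#4 T1 reads 5
#5 T1 CAS(5→6) writes; counter now 6
#6 T1 reads 6
#7 T1 CAS(6→7) writes; counter now 7
#8 T0 CAS(4→5) fails; counter now 7
#9 T0 reads 7
#10 T0 CAS(7→8) writes; counter now 8
#11 T0 reads 8
#12 T0 CAS(8→9) writes; counter now 9
#13 T0 reads 9
#14 T0 CAS(9→10) writes; counter now 10
#15 T0 reads 10
#16 T0 CAS(10→11) writes; counter now 11

counter = 11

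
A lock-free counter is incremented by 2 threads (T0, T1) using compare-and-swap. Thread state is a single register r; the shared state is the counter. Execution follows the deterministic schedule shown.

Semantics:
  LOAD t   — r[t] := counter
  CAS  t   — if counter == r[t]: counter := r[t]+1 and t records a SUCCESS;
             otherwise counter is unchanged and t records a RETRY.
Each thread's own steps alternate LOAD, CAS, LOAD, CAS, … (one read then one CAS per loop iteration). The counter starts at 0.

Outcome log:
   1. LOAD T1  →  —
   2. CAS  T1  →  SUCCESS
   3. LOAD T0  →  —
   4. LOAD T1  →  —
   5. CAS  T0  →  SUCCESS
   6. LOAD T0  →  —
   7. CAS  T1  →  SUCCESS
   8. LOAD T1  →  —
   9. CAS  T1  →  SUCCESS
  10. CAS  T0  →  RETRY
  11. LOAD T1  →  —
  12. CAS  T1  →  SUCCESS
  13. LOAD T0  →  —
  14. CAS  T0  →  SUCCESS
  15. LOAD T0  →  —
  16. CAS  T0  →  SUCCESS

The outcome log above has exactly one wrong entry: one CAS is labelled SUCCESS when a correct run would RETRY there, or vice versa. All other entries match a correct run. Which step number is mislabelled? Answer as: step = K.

step = 7

Reference trace:
   1) LOAD T1:  M=0  r_T1=0
   2) CAS  T1:  M=1  r_T1=0 ✓
   3) LOAD T0:  M=1  r_T0=1
   4) LOAD T1:  M=1  r_T1=1
   5) CAS  T0:  M=2  r_T0=1 ✓
   6) LOAD T0:  M=2  r_T0=2
   7) CAS  T1:  M=2  r_T1=1 ✗
   8) LOAD T1:  M=2  r_T1=2
   9) CAS  T1:  M=3  r_T1=2 ✓
  10) CAS  T0:  M=3  r_T0=2 ✗
  11) LOAD T1:  M=3  r_T1=3
  12) CAS  T1:  M=4  r_T1=3 ✓
  13) LOAD T0:  M=4  r_T0=4
  14) CAS  T0:  M=5  r_T0=4 ✓
  15) LOAD T0:  M=5  r_T0=5
  16) CAS  T0:  M=6  r_T0=5 ✓
Mismatch at 7.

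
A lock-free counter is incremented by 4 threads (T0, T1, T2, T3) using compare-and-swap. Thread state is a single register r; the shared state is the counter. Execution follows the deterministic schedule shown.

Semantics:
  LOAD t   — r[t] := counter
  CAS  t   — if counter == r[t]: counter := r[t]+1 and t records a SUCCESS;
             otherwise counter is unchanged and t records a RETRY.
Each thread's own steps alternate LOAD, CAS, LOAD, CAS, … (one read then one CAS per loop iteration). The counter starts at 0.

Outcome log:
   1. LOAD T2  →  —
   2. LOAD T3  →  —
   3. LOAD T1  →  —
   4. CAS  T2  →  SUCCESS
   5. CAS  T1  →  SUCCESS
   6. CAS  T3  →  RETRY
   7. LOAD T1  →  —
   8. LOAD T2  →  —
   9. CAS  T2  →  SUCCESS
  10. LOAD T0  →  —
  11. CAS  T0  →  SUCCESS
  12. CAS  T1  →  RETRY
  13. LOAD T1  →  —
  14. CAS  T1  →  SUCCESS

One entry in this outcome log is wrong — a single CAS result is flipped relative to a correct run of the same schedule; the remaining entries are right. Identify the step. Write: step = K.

Reference trace:
[1] T2.load  rd  (counter 0, T2.r 0)
[2] T3.load  rd  (counter 0, T3.r 0)
[3] T1.load  rd  (counter 0, T1.r 0)
[4] T2.cas  hit  (counter 1, T2.r 0)
[5] T1.cas  miss  (counter 1, T1.r 0)
[6] T3.cas  miss  (counter 1, T3.r 0)
[7] T1.load  rd  (counter 1, T1.r 1)
[8] T2.load  rd  (counter 1, T2.r 1)
[9] T2.cas  hit  (counter 2, T2.r 1)
[10] T0.load  rd  (counter 2, T0.r 2)
[11] T0.cas  hit  (counter 3, T0.r 2)
[12] T1.cas  miss  (counter 3, T1.r 1)
[13] T1.load  rd  (counter 3, T1.r 3)
[14] T1.cas  hit  (counter 4, T1.r 3)
Log disagrees first at step 5.

step = 5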